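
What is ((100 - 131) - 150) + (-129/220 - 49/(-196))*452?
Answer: -18317/55 ≈ -333.04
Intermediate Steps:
((100 - 131) - 150) + (-129/220 - 49/(-196))*452 = (-31 - 150) + (-129*1/220 - 49*(-1/196))*452 = -181 + (-129/220 + ¼)*452 = -181 - 37/110*452 = -181 - 8362/55 = -18317/55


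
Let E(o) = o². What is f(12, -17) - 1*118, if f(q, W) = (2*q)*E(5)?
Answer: 482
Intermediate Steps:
f(q, W) = 50*q (f(q, W) = (2*q)*5² = (2*q)*25 = 50*q)
f(12, -17) - 1*118 = 50*12 - 1*118 = 600 - 118 = 482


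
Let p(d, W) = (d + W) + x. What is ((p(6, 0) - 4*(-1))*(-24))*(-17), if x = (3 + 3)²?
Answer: 18768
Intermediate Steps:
x = 36 (x = 6² = 36)
p(d, W) = 36 + W + d (p(d, W) = (d + W) + 36 = (W + d) + 36 = 36 + W + d)
((p(6, 0) - 4*(-1))*(-24))*(-17) = (((36 + 0 + 6) - 4*(-1))*(-24))*(-17) = ((42 + 4)*(-24))*(-17) = (46*(-24))*(-17) = -1104*(-17) = 18768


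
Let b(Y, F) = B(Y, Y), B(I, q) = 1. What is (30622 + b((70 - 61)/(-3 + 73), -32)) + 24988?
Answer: 55611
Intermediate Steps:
b(Y, F) = 1
(30622 + b((70 - 61)/(-3 + 73), -32)) + 24988 = (30622 + 1) + 24988 = 30623 + 24988 = 55611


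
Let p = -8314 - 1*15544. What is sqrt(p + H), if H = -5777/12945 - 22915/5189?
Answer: I*sqrt(107669819977576666890)/67171605 ≈ 154.48*I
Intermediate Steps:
p = -23858 (p = -8314 - 15544 = -23858)
H = -326611528/67171605 (H = -5777*1/12945 - 22915*1/5189 = -5777/12945 - 22915/5189 = -326611528/67171605 ≈ -4.8623)
sqrt(p + H) = sqrt(-23858 - 326611528/67171605) = sqrt(-1602906763618/67171605) = I*sqrt(107669819977576666890)/67171605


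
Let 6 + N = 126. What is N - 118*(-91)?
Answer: 10858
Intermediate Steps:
N = 120 (N = -6 + 126 = 120)
N - 118*(-91) = 120 - 118*(-91) = 120 + 10738 = 10858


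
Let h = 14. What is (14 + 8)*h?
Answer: 308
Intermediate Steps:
(14 + 8)*h = (14 + 8)*14 = 22*14 = 308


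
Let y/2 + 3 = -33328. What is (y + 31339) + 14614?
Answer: -20709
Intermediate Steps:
y = -66662 (y = -6 + 2*(-33328) = -6 - 66656 = -66662)
(y + 31339) + 14614 = (-66662 + 31339) + 14614 = -35323 + 14614 = -20709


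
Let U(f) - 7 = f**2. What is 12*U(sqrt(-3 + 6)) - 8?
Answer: 112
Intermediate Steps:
U(f) = 7 + f**2
12*U(sqrt(-3 + 6)) - 8 = 12*(7 + (sqrt(-3 + 6))**2) - 8 = 12*(7 + (sqrt(3))**2) - 8 = 12*(7 + 3) - 8 = 12*10 - 8 = 120 - 8 = 112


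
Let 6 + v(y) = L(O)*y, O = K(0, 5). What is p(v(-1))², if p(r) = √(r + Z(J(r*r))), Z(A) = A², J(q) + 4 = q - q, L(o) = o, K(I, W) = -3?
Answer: 13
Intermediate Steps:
O = -3
J(q) = -4 (J(q) = -4 + (q - q) = -4 + 0 = -4)
v(y) = -6 - 3*y
p(r) = √(16 + r) (p(r) = √(r + (-4)²) = √(r + 16) = √(16 + r))
p(v(-1))² = (√(16 + (-6 - 3*(-1))))² = (√(16 + (-6 + 3)))² = (√(16 - 3))² = (√13)² = 13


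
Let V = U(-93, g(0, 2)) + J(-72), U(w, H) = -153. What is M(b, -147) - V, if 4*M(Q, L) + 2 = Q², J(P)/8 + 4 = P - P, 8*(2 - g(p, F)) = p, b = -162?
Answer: 13491/2 ≈ 6745.5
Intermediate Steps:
g(p, F) = 2 - p/8
J(P) = -32 (J(P) = -32 + 8*(P - P) = -32 + 8*0 = -32 + 0 = -32)
M(Q, L) = -½ + Q²/4
V = -185 (V = -153 - 32 = -185)
M(b, -147) - V = (-½ + (¼)*(-162)²) - 1*(-185) = (-½ + (¼)*26244) + 185 = (-½ + 6561) + 185 = 13121/2 + 185 = 13491/2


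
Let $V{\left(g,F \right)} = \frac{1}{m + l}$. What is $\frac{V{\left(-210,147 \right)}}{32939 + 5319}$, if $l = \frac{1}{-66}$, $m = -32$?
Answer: $- \frac{3}{3674507} \approx -8.1644 \cdot 10^{-7}$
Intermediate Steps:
$l = - \frac{1}{66} \approx -0.015152$
$V{\left(g,F \right)} = - \frac{66}{2113}$ ($V{\left(g,F \right)} = \frac{1}{-32 - \frac{1}{66}} = \frac{1}{- \frac{2113}{66}} = - \frac{66}{2113}$)
$\frac{V{\left(-210,147 \right)}}{32939 + 5319} = - \frac{66}{2113 \left(32939 + 5319\right)} = - \frac{66}{2113 \cdot 38258} = \left(- \frac{66}{2113}\right) \frac{1}{38258} = - \frac{3}{3674507}$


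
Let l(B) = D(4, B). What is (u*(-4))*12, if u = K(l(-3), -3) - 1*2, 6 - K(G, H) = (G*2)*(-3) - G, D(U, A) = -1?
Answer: 144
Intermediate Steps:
l(B) = -1
K(G, H) = 6 + 7*G (K(G, H) = 6 - ((G*2)*(-3) - G) = 6 - ((2*G)*(-3) - G) = 6 - (-6*G - G) = 6 - (-7)*G = 6 + 7*G)
u = -3 (u = (6 + 7*(-1)) - 1*2 = (6 - 7) - 2 = -1 - 2 = -3)
(u*(-4))*12 = -3*(-4)*12 = 12*12 = 144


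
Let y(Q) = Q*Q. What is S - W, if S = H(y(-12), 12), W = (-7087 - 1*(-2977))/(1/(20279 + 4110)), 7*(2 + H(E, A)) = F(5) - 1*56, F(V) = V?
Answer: 701671465/7 ≈ 1.0024e+8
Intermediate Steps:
y(Q) = Q²
H(E, A) = -65/7 (H(E, A) = -2 + (5 - 1*56)/7 = -2 + (5 - 56)/7 = -2 + (⅐)*(-51) = -2 - 51/7 = -65/7)
W = -100238790 (W = (-7087 + 2977)/(1/24389) = -4110/1/24389 = -4110*24389 = -100238790)
S = -65/7 ≈ -9.2857
S - W = -65/7 - 1*(-100238790) = -65/7 + 100238790 = 701671465/7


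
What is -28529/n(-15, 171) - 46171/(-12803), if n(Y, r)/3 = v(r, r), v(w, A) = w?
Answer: -341571064/6567939 ≈ -52.006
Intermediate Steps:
n(Y, r) = 3*r
-28529/n(-15, 171) - 46171/(-12803) = -28529/(3*171) - 46171/(-12803) = -28529/513 - 46171*(-1/12803) = -28529*1/513 + 46171/12803 = -28529/513 + 46171/12803 = -341571064/6567939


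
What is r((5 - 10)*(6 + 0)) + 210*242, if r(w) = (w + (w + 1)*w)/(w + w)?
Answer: 50806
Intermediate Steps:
r(w) = (w + w*(1 + w))/(2*w) (r(w) = (w + (1 + w)*w)/((2*w)) = (w + w*(1 + w))*(1/(2*w)) = (w + w*(1 + w))/(2*w))
r((5 - 10)*(6 + 0)) + 210*242 = (1 + ((5 - 10)*(6 + 0))/2) + 210*242 = (1 + (-5*6)/2) + 50820 = (1 + (½)*(-30)) + 50820 = (1 - 15) + 50820 = -14 + 50820 = 50806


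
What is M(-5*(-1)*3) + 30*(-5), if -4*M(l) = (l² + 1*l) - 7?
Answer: -833/4 ≈ -208.25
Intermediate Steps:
M(l) = 7/4 - l/4 - l²/4 (M(l) = -((l² + 1*l) - 7)/4 = -((l² + l) - 7)/4 = -((l + l²) - 7)/4 = -(-7 + l + l²)/4 = 7/4 - l/4 - l²/4)
M(-5*(-1)*3) + 30*(-5) = (7/4 - (-5*(-1))*3/4 - (-5*(-1)*3)²/4) + 30*(-5) = (7/4 - 5*3/4 - (5*3)²/4) - 150 = (7/4 - ¼*15 - ¼*15²) - 150 = (7/4 - 15/4 - ¼*225) - 150 = (7/4 - 15/4 - 225/4) - 150 = -233/4 - 150 = -833/4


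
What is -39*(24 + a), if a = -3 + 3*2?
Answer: -1053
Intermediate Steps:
a = 3 (a = -3 + 6 = 3)
-39*(24 + a) = -39*(24 + 3) = -39*27 = -1053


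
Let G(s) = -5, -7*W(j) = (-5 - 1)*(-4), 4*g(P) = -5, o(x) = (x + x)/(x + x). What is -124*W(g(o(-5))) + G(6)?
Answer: 2941/7 ≈ 420.14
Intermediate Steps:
o(x) = 1 (o(x) = (2*x)/((2*x)) = (2*x)*(1/(2*x)) = 1)
g(P) = -5/4 (g(P) = (¼)*(-5) = -5/4)
W(j) = -24/7 (W(j) = -(-5 - 1)*(-4)/7 = -(-6)*(-4)/7 = -⅐*24 = -24/7)
-124*W(g(o(-5))) + G(6) = -124*(-24/7) - 5 = 2976/7 - 5 = 2941/7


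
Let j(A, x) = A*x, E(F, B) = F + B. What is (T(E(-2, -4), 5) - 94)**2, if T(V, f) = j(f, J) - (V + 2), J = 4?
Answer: 4900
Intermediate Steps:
E(F, B) = B + F
T(V, f) = -2 - V + 4*f (T(V, f) = f*4 - (V + 2) = 4*f - (2 + V) = 4*f + (-2 - V) = -2 - V + 4*f)
(T(E(-2, -4), 5) - 94)**2 = ((-2 - (-4 - 2) + 4*5) - 94)**2 = ((-2 - 1*(-6) + 20) - 94)**2 = ((-2 + 6 + 20) - 94)**2 = (24 - 94)**2 = (-70)**2 = 4900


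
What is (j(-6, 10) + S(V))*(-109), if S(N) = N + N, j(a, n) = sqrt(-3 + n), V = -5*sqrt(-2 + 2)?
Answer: -109*sqrt(7) ≈ -288.39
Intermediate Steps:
V = 0 (V = -5*sqrt(0) = -5*0 = 0)
S(N) = 2*N
(j(-6, 10) + S(V))*(-109) = (sqrt(-3 + 10) + 2*0)*(-109) = (sqrt(7) + 0)*(-109) = sqrt(7)*(-109) = -109*sqrt(7)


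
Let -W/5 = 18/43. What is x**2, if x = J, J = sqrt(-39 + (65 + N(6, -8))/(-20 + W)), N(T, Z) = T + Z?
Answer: -39759/950 ≈ -41.852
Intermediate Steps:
W = -90/43 ≈ -2.0930
J = I*sqrt(1510842)/190 (J = sqrt(-39 + (65 + (6 - 8))/(-20 - 90/43)) = sqrt(-39 + (65 - 2)/(-950/43)) = sqrt(-39 + 63*(-43/950)) = sqrt(-39 - 2709/950) = sqrt(-39759/950) = I*sqrt(1510842)/190 ≈ 6.4693*I)
x = I*sqrt(1510842)/190 ≈ 6.4693*I
x**2 = (I*sqrt(1510842)/190)**2 = -39759/950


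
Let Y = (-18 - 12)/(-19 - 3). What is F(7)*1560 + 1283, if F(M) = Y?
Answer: 37513/11 ≈ 3410.3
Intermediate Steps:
Y = 15/11 (Y = -30/(-22) = -30*(-1/22) = 15/11 ≈ 1.3636)
F(M) = 15/11
F(7)*1560 + 1283 = (15/11)*1560 + 1283 = 23400/11 + 1283 = 37513/11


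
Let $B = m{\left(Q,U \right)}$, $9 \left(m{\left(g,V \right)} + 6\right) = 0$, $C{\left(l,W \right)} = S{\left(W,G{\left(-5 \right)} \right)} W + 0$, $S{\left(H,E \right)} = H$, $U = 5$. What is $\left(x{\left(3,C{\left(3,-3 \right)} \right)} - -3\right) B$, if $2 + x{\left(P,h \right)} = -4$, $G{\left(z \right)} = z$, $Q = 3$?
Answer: $18$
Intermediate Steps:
$C{\left(l,W \right)} = W^{2}$ ($C{\left(l,W \right)} = W W + 0 = W^{2} + 0 = W^{2}$)
$m{\left(g,V \right)} = -6$ ($m{\left(g,V \right)} = -6 + \frac{1}{9} \cdot 0 = -6 + 0 = -6$)
$x{\left(P,h \right)} = -6$ ($x{\left(P,h \right)} = -2 - 4 = -6$)
$B = -6$
$\left(x{\left(3,C{\left(3,-3 \right)} \right)} - -3\right) B = \left(-6 - -3\right) \left(-6\right) = \left(-6 + 3\right) \left(-6\right) = \left(-3\right) \left(-6\right) = 18$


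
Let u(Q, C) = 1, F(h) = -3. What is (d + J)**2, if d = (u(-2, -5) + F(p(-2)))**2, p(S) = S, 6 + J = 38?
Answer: 1296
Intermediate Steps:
J = 32 (J = -6 + 38 = 32)
d = 4 (d = (1 - 3)**2 = (-2)**2 = 4)
(d + J)**2 = (4 + 32)**2 = 36**2 = 1296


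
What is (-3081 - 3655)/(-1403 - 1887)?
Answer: 3368/1645 ≈ 2.0474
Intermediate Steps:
(-3081 - 3655)/(-1403 - 1887) = -6736/(-3290) = -6736*(-1/3290) = 3368/1645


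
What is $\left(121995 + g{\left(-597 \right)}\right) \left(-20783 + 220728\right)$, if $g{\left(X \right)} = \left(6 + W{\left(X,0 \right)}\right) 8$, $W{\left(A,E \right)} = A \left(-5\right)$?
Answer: $29176574235$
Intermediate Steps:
$W{\left(A,E \right)} = - 5 A$
$g{\left(X \right)} = 48 - 40 X$ ($g{\left(X \right)} = \left(6 - 5 X\right) 8 = 48 - 40 X$)
$\left(121995 + g{\left(-597 \right)}\right) \left(-20783 + 220728\right) = \left(121995 + \left(48 - -23880\right)\right) \left(-20783 + 220728\right) = \left(121995 + \left(48 + 23880\right)\right) 199945 = \left(121995 + 23928\right) 199945 = 145923 \cdot 199945 = 29176574235$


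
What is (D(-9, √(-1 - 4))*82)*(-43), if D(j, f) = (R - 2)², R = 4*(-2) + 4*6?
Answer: -691096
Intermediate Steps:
R = 16 (R = -8 + 24 = 16)
D(j, f) = 196 (D(j, f) = (16 - 2)² = 14² = 196)
(D(-9, √(-1 - 4))*82)*(-43) = (196*82)*(-43) = 16072*(-43) = -691096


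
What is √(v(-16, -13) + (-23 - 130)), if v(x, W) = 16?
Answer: I*√137 ≈ 11.705*I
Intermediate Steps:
√(v(-16, -13) + (-23 - 130)) = √(16 + (-23 - 130)) = √(16 - 153) = √(-137) = I*√137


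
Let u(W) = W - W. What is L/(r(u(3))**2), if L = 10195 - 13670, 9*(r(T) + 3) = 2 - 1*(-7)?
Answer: -3475/4 ≈ -868.75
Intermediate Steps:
u(W) = 0
r(T) = -2 (r(T) = -3 + (2 - 1*(-7))/9 = -3 + (2 + 7)/9 = -3 + (1/9)*9 = -3 + 1 = -2)
L = -3475
L/(r(u(3))**2) = -3475/((-2)**2) = -3475/4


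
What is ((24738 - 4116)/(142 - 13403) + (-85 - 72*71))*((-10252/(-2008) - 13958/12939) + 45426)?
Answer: -20342594803183995991/86135207658 ≈ -2.3617e+8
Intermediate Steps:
((24738 - 4116)/(142 - 13403) + (-85 - 72*71))*((-10252/(-2008) - 13958/12939) + 45426) = (20622/(-13261) + (-85 - 5112))*((-10252*(-1/2008) - 13958*1/12939) + 45426) = (20622*(-1/13261) - 5197)*((2563/502 - 13958/12939) + 45426) = (-20622/13261 - 5197)*(26155741/6495378 + 45426) = -68938039/13261*295085196769/6495378 = -20342594803183995991/86135207658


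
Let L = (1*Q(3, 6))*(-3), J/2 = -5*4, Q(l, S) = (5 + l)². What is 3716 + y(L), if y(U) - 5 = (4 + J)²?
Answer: 5017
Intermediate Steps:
J = -40 (J = 2*(-5*4) = 2*(-20) = -40)
L = -192 (L = (1*(5 + 3)²)*(-3) = (1*8²)*(-3) = (1*64)*(-3) = 64*(-3) = -192)
y(U) = 1301 (y(U) = 5 + (4 - 40)² = 5 + (-36)² = 5 + 1296 = 1301)
3716 + y(L) = 3716 + 1301 = 5017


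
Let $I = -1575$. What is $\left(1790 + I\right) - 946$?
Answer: $-731$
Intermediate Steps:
$\left(1790 + I\right) - 946 = \left(1790 - 1575\right) - 946 = 215 - 946 = -731$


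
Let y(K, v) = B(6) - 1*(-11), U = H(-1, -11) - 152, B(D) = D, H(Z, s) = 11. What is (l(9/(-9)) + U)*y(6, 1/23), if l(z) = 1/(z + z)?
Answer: -4811/2 ≈ -2405.5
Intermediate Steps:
U = -141 (U = 11 - 152 = -141)
y(K, v) = 17 (y(K, v) = 6 - 1*(-11) = 6 + 11 = 17)
l(z) = 1/(2*z)
(l(9/(-9)) + U)*y(6, 1/23) = (1/(2*((9/(-9)))) - 141)*17 = (1/(2*((9*(-1/9)))) - 141)*17 = ((1/2)/(-1) - 141)*17 = ((1/2)*(-1) - 141)*17 = (-1/2 - 141)*17 = -283/2*17 = -4811/2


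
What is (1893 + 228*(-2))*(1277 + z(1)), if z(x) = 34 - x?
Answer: 1882470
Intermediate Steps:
(1893 + 228*(-2))*(1277 + z(1)) = (1893 + 228*(-2))*(1277 + (34 - 1*1)) = (1893 - 456)*(1277 + (34 - 1)) = 1437*(1277 + 33) = 1437*1310 = 1882470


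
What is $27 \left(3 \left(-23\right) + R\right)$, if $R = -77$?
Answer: $-3942$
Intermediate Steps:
$27 \left(3 \left(-23\right) + R\right) = 27 \left(3 \left(-23\right) - 77\right) = 27 \left(-69 - 77\right) = 27 \left(-146\right) = -3942$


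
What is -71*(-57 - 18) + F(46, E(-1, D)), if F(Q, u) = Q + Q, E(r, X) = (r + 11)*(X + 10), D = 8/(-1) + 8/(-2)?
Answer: 5417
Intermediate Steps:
D = -12 (D = 8*(-1) + 8*(-½) = -8 - 4 = -12)
E(r, X) = (10 + X)*(11 + r) (E(r, X) = (11 + r)*(10 + X) = (10 + X)*(11 + r))
F(Q, u) = 2*Q
-71*(-57 - 18) + F(46, E(-1, D)) = -71*(-57 - 18) + 2*46 = -71*(-75) + 92 = 5325 + 92 = 5417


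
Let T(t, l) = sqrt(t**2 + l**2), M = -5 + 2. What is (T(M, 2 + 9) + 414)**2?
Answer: (414 + sqrt(130))**2 ≈ 1.8097e+5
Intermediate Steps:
M = -3
T(t, l) = sqrt(l**2 + t**2)
(T(M, 2 + 9) + 414)**2 = (sqrt((2 + 9)**2 + (-3)**2) + 414)**2 = (sqrt(11**2 + 9) + 414)**2 = (sqrt(121 + 9) + 414)**2 = (sqrt(130) + 414)**2 = (414 + sqrt(130))**2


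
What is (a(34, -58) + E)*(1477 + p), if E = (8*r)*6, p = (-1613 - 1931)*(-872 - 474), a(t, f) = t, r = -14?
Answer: -3044345238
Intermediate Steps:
p = 4770224 (p = -3544*(-1346) = 4770224)
E = -672 (E = (8*(-14))*6 = -112*6 = -672)
(a(34, -58) + E)*(1477 + p) = (34 - 672)*(1477 + 4770224) = -638*4771701 = -3044345238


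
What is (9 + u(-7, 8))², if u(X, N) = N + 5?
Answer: 484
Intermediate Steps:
u(X, N) = 5 + N
(9 + u(-7, 8))² = (9 + (5 + 8))² = (9 + 13)² = 22² = 484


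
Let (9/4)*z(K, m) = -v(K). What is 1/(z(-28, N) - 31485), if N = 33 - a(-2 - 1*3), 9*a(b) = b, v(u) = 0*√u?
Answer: -1/31485 ≈ -3.1761e-5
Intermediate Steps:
v(u) = 0
a(b) = b/9
N = 302/9 (N = 33 - (-2 - 1*3)/9 = 33 - (-2 - 3)/9 = 33 - (-5)/9 = 33 - 1*(-5/9) = 33 + 5/9 = 302/9 ≈ 33.556)
z(K, m) = 0 (z(K, m) = 4*(-1*0)/9 = (4/9)*0 = 0)
1/(z(-28, N) - 31485) = 1/(0 - 31485) = 1/(-31485) = -1/31485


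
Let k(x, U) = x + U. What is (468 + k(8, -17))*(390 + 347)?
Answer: 338283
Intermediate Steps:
k(x, U) = U + x
(468 + k(8, -17))*(390 + 347) = (468 + (-17 + 8))*(390 + 347) = (468 - 9)*737 = 459*737 = 338283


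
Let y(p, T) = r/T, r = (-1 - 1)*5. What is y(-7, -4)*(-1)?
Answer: -5/2 ≈ -2.5000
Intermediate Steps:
r = -10 (r = -2*5 = -10)
y(p, T) = -10/T
y(-7, -4)*(-1) = -10/(-4)*(-1) = -10*(-¼)*(-1) = (5/2)*(-1) = -5/2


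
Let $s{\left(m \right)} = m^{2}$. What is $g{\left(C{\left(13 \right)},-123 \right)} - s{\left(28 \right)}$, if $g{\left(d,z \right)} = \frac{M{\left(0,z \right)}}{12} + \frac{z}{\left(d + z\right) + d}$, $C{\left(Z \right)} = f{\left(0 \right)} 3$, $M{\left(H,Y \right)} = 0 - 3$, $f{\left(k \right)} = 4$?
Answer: $- \frac{103357}{132} \approx -783.01$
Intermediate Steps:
$M{\left(H,Y \right)} = -3$
$C{\left(Z \right)} = 12$ ($C{\left(Z \right)} = 4 \cdot 3 = 12$)
$g{\left(d,z \right)} = - \frac{1}{4} + \frac{z}{z + 2 d}$ ($g{\left(d,z \right)} = - \frac{3}{12} + \frac{z}{\left(d + z\right) + d} = \left(-3\right) \frac{1}{12} + \frac{z}{z + 2 d} = - \frac{1}{4} + \frac{z}{z + 2 d}$)
$g{\left(C{\left(13 \right)},-123 \right)} - s{\left(28 \right)} = \frac{\left(-2\right) 12 + 3 \left(-123\right)}{4 \left(-123 + 2 \cdot 12\right)} - 28^{2} = \frac{-24 - 369}{4 \left(-123 + 24\right)} - 784 = \frac{1}{4} \frac{1}{-99} \left(-393\right) - 784 = \frac{1}{4} \left(- \frac{1}{99}\right) \left(-393\right) - 784 = \frac{131}{132} - 784 = - \frac{103357}{132}$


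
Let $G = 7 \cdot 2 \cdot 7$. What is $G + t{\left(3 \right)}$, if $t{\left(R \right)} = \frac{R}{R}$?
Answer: $99$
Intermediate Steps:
$t{\left(R \right)} = 1$
$G = 98$ ($G = 14 \cdot 7 = 98$)
$G + t{\left(3 \right)} = 98 + 1 = 99$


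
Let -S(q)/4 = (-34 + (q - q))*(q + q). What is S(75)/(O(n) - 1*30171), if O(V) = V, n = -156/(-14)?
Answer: -47600/70373 ≈ -0.67640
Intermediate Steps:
S(q) = 272*q (S(q) = -4*(-34 + (q - q))*(q + q) = -4*(-34 + 0)*2*q = -(-136)*2*q = -(-272)*q = 272*q)
n = 78/7 (n = -156*(-1/14) = 78/7 ≈ 11.143)
S(75)/(O(n) - 1*30171) = (272*75)/(78/7 - 1*30171) = 20400/(78/7 - 30171) = 20400/(-211119/7) = 20400*(-7/211119) = -47600/70373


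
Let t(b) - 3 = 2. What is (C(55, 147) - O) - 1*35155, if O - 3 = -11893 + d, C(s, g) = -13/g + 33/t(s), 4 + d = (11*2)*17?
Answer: -17366939/735 ≈ -23629.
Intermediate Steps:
d = 370 (d = -4 + (11*2)*17 = -4 + 22*17 = -4 + 374 = 370)
t(b) = 5 (t(b) = 3 + 2 = 5)
C(s, g) = 33/5 - 13/g (C(s, g) = -13/g + 33/5 = 33/5 - 13/g)
O = -11520 (O = 3 + (-11893 + 370) = 3 - 11523 = -11520)
(C(55, 147) - O) - 1*35155 = ((33/5 - 13/147) - 1*(-11520)) - 1*35155 = ((33/5 - 13*1/147) + 11520) - 35155 = ((33/5 - 13/147) + 11520) - 35155 = (4786/735 + 11520) - 35155 = 8471986/735 - 35155 = -17366939/735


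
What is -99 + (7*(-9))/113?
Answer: -11250/113 ≈ -99.557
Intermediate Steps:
-99 + (7*(-9))/113 = -99 - 63*1/113 = -99 - 63/113 = -11250/113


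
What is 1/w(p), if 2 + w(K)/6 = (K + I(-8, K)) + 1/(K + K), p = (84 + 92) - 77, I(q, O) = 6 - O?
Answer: 33/793 ≈ 0.041614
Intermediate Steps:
p = 99 (p = 176 - 77 = 99)
w(K) = 24 + 3/K (w(K) = -12 + 6*((K + (6 - K)) + 1/(K + K)) = -12 + 6*(6 + 1/(2*K)) = -12 + (36 + 3/K) = 24 + 3/K)
1/w(p) = 1/(24 + 3/99) = 1/(24 + 3*(1/99)) = 1/(24 + 1/33) = 1/(793/33) = 33/793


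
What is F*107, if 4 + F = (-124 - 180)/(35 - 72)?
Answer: 16692/37 ≈ 451.14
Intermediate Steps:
F = 156/37 (F = -4 + (-124 - 180)/(35 - 72) = -4 - 304/(-37) = -4 - 304*(-1/37) = -4 + 304/37 = 156/37 ≈ 4.2162)
F*107 = (156/37)*107 = 16692/37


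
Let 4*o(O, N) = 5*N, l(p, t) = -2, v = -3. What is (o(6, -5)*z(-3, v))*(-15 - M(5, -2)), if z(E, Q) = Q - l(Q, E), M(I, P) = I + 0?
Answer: -125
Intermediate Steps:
M(I, P) = I
z(E, Q) = 2 + Q (z(E, Q) = Q - 1*(-2) = Q + 2 = 2 + Q)
o(O, N) = 5*N/4 (o(O, N) = (5*N)/4 = 5*N/4)
(o(6, -5)*z(-3, v))*(-15 - M(5, -2)) = (((5/4)*(-5))*(2 - 3))*(-15 - 1*5) = (-25/4*(-1))*(-15 - 5) = (25/4)*(-20) = -125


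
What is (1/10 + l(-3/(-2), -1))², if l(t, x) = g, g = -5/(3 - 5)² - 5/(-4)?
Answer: 1/100 ≈ 0.010000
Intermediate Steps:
g = 0 (g = -5/((-2)²) - 5*(-¼) = -5/4 + 5/4 = 0)
l(t, x) = 0
(1/10 + l(-3/(-2), -1))² = (1/10 + 0)² = (⅒ + 0)² = (⅒)² = 1/100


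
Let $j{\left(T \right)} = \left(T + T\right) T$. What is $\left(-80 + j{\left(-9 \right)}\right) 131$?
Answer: $10742$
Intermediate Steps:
$j{\left(T \right)} = 2 T^{2}$ ($j{\left(T \right)} = 2 T T = 2 T^{2}$)
$\left(-80 + j{\left(-9 \right)}\right) 131 = \left(-80 + 2 \left(-9\right)^{2}\right) 131 = \left(-80 + 2 \cdot 81\right) 131 = \left(-80 + 162\right) 131 = 82 \cdot 131 = 10742$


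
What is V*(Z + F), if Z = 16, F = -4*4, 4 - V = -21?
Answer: 0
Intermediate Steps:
V = 25 (V = 4 - 1*(-21) = 4 + 21 = 25)
F = -16
V*(Z + F) = 25*(16 - 16) = 25*0 = 0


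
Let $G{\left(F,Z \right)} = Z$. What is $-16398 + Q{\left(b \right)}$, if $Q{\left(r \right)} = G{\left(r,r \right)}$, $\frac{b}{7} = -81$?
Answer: $-16965$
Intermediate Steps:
$b = -567$ ($b = 7 \left(-81\right) = -567$)
$Q{\left(r \right)} = r$
$-16398 + Q{\left(b \right)} = -16398 - 567 = -16965$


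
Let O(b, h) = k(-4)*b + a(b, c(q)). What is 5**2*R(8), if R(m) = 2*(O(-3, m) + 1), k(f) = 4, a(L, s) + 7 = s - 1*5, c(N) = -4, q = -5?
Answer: -1350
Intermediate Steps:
a(L, s) = -12 + s (a(L, s) = -7 + (s - 1*5) = -7 + (s - 5) = -7 + (-5 + s) = -12 + s)
O(b, h) = -16 + 4*b (O(b, h) = 4*b + (-12 - 4) = 4*b - 16 = -16 + 4*b)
R(m) = -54 (R(m) = 2*((-16 + 4*(-3)) + 1) = 2*((-16 - 12) + 1) = 2*(-28 + 1) = 2*(-27) = -54)
5**2*R(8) = 5**2*(-54) = 25*(-54) = -1350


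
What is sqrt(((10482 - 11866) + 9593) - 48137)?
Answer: 2*I*sqrt(9982) ≈ 199.82*I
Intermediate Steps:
sqrt(((10482 - 11866) + 9593) - 48137) = sqrt((-1384 + 9593) - 48137) = sqrt(8209 - 48137) = sqrt(-39928) = 2*I*sqrt(9982)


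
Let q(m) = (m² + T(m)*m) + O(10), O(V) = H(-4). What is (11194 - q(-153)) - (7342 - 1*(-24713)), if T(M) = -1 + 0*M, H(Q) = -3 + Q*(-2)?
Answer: -44428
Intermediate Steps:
H(Q) = -3 - 2*Q
T(M) = -1 (T(M) = -1 + 0 = -1)
O(V) = 5 (O(V) = -3 - 2*(-4) = -3 + 8 = 5)
q(m) = 5 + m² - m (q(m) = (m² - m) + 5 = 5 + m² - m)
(11194 - q(-153)) - (7342 - 1*(-24713)) = (11194 - (5 + (-153)² - 1*(-153))) - (7342 - 1*(-24713)) = (11194 - (5 + 23409 + 153)) - (7342 + 24713) = (11194 - 1*23567) - 1*32055 = (11194 - 23567) - 32055 = -12373 - 32055 = -44428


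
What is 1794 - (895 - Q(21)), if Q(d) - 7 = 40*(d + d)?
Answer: 2586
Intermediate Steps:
Q(d) = 7 + 80*d (Q(d) = 7 + 40*(d + d) = 7 + 40*(2*d) = 7 + 80*d)
1794 - (895 - Q(21)) = 1794 - (895 - (7 + 80*21)) = 1794 - (895 - (7 + 1680)) = 1794 - (895 - 1*1687) = 1794 - (895 - 1687) = 1794 - 1*(-792) = 1794 + 792 = 2586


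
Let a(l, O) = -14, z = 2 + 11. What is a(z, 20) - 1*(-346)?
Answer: 332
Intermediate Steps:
z = 13
a(z, 20) - 1*(-346) = -14 - 1*(-346) = -14 + 346 = 332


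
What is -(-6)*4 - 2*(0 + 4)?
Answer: 16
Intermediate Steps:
-(-6)*4 - 2*(0 + 4) = -1*(-24) - 2*4 = 24 - 8 = 16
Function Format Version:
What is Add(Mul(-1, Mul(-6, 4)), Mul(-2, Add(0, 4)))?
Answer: 16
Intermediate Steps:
Add(Mul(-1, Mul(-6, 4)), Mul(-2, Add(0, 4))) = Add(Mul(-1, -24), Mul(-2, 4)) = Add(24, -8) = 16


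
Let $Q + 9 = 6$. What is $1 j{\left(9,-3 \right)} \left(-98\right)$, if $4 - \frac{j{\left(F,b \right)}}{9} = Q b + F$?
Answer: $12348$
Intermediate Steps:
$Q = -3$ ($Q = -9 + 6 = -3$)
$j{\left(F,b \right)} = 36 - 9 F + 27 b$ ($j{\left(F,b \right)} = 36 - 9 \left(- 3 b + F\right) = 36 - 9 \left(F - 3 b\right) = 36 - \left(- 27 b + 9 F\right) = 36 - 9 F + 27 b$)
$1 j{\left(9,-3 \right)} \left(-98\right) = 1 \left(36 - 81 + 27 \left(-3\right)\right) \left(-98\right) = 1 \left(36 - 81 - 81\right) \left(-98\right) = 1 \left(-126\right) \left(-98\right) = \left(-126\right) \left(-98\right) = 12348$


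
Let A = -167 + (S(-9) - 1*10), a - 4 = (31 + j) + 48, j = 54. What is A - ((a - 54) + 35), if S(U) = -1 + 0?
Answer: -296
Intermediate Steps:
S(U) = -1
a = 137 (a = 4 + ((31 + 54) + 48) = 4 + (85 + 48) = 4 + 133 = 137)
A = -178 (A = -167 + (-1 - 1*10) = -167 + (-1 - 10) = -167 - 11 = -178)
A - ((a - 54) + 35) = -178 - ((137 - 54) + 35) = -178 - (83 + 35) = -178 - 1*118 = -178 - 118 = -296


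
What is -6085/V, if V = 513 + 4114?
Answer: -6085/4627 ≈ -1.3151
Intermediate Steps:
V = 4627
-6085/V = -6085/4627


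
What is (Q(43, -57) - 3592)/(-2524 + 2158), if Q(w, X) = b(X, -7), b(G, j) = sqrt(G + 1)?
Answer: 1796/183 - I*sqrt(14)/183 ≈ 9.8142 - 0.020446*I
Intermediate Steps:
b(G, j) = sqrt(1 + G)
Q(w, X) = sqrt(1 + X)
(Q(43, -57) - 3592)/(-2524 + 2158) = (sqrt(1 - 57) - 3592)/(-2524 + 2158) = (sqrt(-56) - 3592)/(-366) = (2*I*sqrt(14) - 3592)*(-1/366) = (-3592 + 2*I*sqrt(14))*(-1/366) = 1796/183 - I*sqrt(14)/183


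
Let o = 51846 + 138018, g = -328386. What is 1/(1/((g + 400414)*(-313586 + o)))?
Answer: -8911448216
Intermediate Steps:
o = 189864
1/(1/((g + 400414)*(-313586 + o))) = 1/(1/((-328386 + 400414)*(-313586 + 189864))) = 1/(1/(72028*(-123722))) = 1/(1/(-8911448216)) = 1/(-1/8911448216) = -8911448216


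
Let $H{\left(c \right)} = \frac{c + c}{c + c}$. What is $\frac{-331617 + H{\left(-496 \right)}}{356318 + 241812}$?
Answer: $- \frac{3856}{6955} \approx -0.55442$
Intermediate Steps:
$H{\left(c \right)} = 1$ ($H{\left(c \right)} = \frac{2 c}{2 c} = 2 c \frac{1}{2 c} = 1$)
$\frac{-331617 + H{\left(-496 \right)}}{356318 + 241812} = \frac{-331617 + 1}{356318 + 241812} = - \frac{331616}{598130} = \left(-331616\right) \frac{1}{598130} = - \frac{3856}{6955}$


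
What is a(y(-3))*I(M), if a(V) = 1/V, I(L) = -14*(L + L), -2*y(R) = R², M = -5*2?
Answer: -560/9 ≈ -62.222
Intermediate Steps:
M = -10
y(R) = -R²/2
I(L) = -28*L
a(y(-3))*I(M) = (-28*(-10))/((-½*(-3)²)) = 280/(-½*9) = 280/(-9/2) = -2/9*280 = -560/9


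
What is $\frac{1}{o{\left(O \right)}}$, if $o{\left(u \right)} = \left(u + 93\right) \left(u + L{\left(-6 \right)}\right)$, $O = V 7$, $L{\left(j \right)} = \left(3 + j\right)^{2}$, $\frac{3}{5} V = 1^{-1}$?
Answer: $\frac{9}{19468} \approx 0.0004623$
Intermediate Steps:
$V = \frac{5}{3}$ ($V = \frac{5}{3 \cdot 1} = \frac{5}{3} \cdot 1 = \frac{5}{3} \approx 1.6667$)
$O = \frac{35}{3}$ ($O = \frac{5}{3} \cdot 7 = \frac{35}{3} \approx 11.667$)
$o{\left(u \right)} = \left(9 + u\right) \left(93 + u\right)$ ($o{\left(u \right)} = \left(u + 93\right) \left(u + \left(3 - 6\right)^{2}\right) = \left(93 + u\right) \left(u + \left(-3\right)^{2}\right) = \left(93 + u\right) \left(u + 9\right) = \left(93 + u\right) \left(9 + u\right) = \left(9 + u\right) \left(93 + u\right)$)
$\frac{1}{o{\left(O \right)}} = \frac{1}{837 + \left(\frac{35}{3}\right)^{2} + 102 \cdot \frac{35}{3}} = \frac{1}{837 + \frac{1225}{9} + 1190} = \frac{1}{\frac{19468}{9}} = \frac{9}{19468}$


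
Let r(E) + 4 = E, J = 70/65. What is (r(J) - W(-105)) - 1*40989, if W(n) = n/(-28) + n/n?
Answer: -2131827/52 ≈ -40997.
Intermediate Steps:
J = 14/13 (J = 70*(1/65) = 14/13 ≈ 1.0769)
r(E) = -4 + E
W(n) = 1 - n/28 (W(n) = n*(-1/28) + 1 = -n/28 + 1 = 1 - n/28)
(r(J) - W(-105)) - 1*40989 = ((-4 + 14/13) - (1 - 1/28*(-105))) - 1*40989 = (-38/13 - (1 + 15/4)) - 40989 = (-38/13 - 1*19/4) - 40989 = (-38/13 - 19/4) - 40989 = -399/52 - 40989 = -2131827/52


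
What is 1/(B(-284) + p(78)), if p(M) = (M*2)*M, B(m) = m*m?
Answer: 1/92824 ≈ 1.0773e-5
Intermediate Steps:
B(m) = m²
p(M) = 2*M² (p(M) = (2*M)*M = 2*M²)
1/(B(-284) + p(78)) = 1/((-284)² + 2*78²) = 1/(80656 + 2*6084) = 1/(80656 + 12168) = 1/92824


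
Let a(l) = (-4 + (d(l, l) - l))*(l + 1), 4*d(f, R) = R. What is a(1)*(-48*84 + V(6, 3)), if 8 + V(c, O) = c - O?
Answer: 76703/2 ≈ 38352.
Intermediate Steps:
d(f, R) = R/4
V(c, O) = -8 + c - O (V(c, O) = -8 + (c - O) = -8 + c - O)
a(l) = (1 + l)*(-4 - 3*l/4) (a(l) = (-4 + (l/4 - l))*(l + 1) = (-4 - 3*l/4)*(1 + l) = (1 + l)*(-4 - 3*l/4))
a(1)*(-48*84 + V(6, 3)) = (-4 - 19/4*1 - 3/4*1**2)*(-48*84 + (-8 + 6 - 1*3)) = (-4 - 19/4 - 3/4*1)*(-4032 + (-8 + 6 - 3)) = (-4 - 19/4 - 3/4)*(-4032 - 5) = -19/2*(-4037) = 76703/2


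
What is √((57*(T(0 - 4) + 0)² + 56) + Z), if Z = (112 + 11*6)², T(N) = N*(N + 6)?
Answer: 6*√983 ≈ 188.12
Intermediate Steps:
T(N) = N*(6 + N)
Z = 31684 (Z = (112 + 66)² = 178² = 31684)
√((57*(T(0 - 4) + 0)² + 56) + Z) = √((57*((0 - 4)*(6 + (0 - 4)) + 0)² + 56) + 31684) = √((57*(-4*(6 - 4) + 0)² + 56) + 31684) = √((57*(-4*2 + 0)² + 56) + 31684) = √((57*(-8 + 0)² + 56) + 31684) = √((57*(-8)² + 56) + 31684) = √((57*64 + 56) + 31684) = √((3648 + 56) + 31684) = √(3704 + 31684) = √35388 = 6*√983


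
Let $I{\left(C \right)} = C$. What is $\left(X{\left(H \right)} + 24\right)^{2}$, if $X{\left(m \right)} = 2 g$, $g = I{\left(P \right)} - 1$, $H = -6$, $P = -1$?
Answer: $400$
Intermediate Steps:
$g = -2$ ($g = -1 - 1 = -2$)
$X{\left(m \right)} = -4$ ($X{\left(m \right)} = 2 \left(-2\right) = -4$)
$\left(X{\left(H \right)} + 24\right)^{2} = \left(-4 + 24\right)^{2} = 20^{2} = 400$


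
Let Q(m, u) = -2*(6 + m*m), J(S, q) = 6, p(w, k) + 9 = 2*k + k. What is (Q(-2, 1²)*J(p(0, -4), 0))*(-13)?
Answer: 1560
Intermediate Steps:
p(w, k) = -9 + 3*k (p(w, k) = -9 + (2*k + k) = -9 + 3*k)
Q(m, u) = -12 - 2*m² (Q(m, u) = -2*(6 + m²) = -12 - 2*m²)
(Q(-2, 1²)*J(p(0, -4), 0))*(-13) = ((-12 - 2*(-2)²)*6)*(-13) = ((-12 - 2*4)*6)*(-13) = ((-12 - 8)*6)*(-13) = -20*6*(-13) = -120*(-13) = 1560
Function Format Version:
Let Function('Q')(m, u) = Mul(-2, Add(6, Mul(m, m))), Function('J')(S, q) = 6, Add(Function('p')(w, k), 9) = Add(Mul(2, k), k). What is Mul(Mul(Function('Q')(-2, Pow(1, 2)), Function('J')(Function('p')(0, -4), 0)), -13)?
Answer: 1560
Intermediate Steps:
Function('p')(w, k) = Add(-9, Mul(3, k)) (Function('p')(w, k) = Add(-9, Add(Mul(2, k), k)) = Add(-9, Mul(3, k)))
Function('Q')(m, u) = Add(-12, Mul(-2, Pow(m, 2))) (Function('Q')(m, u) = Mul(-2, Add(6, Pow(m, 2))) = Add(-12, Mul(-2, Pow(m, 2))))
Mul(Mul(Function('Q')(-2, Pow(1, 2)), Function('J')(Function('p')(0, -4), 0)), -13) = Mul(Mul(Add(-12, Mul(-2, Pow(-2, 2))), 6), -13) = Mul(Mul(Add(-12, Mul(-2, 4)), 6), -13) = Mul(Mul(Add(-12, -8), 6), -13) = Mul(Mul(-20, 6), -13) = Mul(-120, -13) = 1560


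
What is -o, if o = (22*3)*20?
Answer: -1320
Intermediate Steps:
o = 1320 (o = 66*20 = 1320)
-o = -1*1320 = -1320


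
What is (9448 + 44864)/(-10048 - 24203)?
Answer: -18104/11417 ≈ -1.5857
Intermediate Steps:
(9448 + 44864)/(-10048 - 24203) = 54312/(-34251) = 54312*(-1/34251) = -18104/11417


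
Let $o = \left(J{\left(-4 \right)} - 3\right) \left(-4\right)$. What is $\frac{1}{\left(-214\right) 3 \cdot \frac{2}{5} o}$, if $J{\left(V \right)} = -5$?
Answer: $- \frac{5}{41088} \approx -0.00012169$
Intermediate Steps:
$o = 32$ ($o = \left(-5 - 3\right) \left(-4\right) = \left(-8\right) \left(-4\right) = 32$)
$\frac{1}{\left(-214\right) 3 \cdot \frac{2}{5} o} = \frac{1}{\left(-214\right) 3 \cdot \frac{2}{5} \cdot 32} = \frac{1}{\left(-214\right) \frac{6}{5} \cdot 32} = \frac{1}{\left(-214\right) \frac{192}{5}} = \frac{1}{- \frac{41088}{5}} = - \frac{5}{41088}$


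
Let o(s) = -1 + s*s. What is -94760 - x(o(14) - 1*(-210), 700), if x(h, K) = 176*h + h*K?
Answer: -449540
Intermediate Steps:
o(s) = -1 + s**2
x(h, K) = 176*h + K*h
-94760 - x(o(14) - 1*(-210), 700) = -94760 - ((-1 + 14**2) - 1*(-210))*(176 + 700) = -94760 - ((-1 + 196) + 210)*876 = -94760 - (195 + 210)*876 = -94760 - 405*876 = -94760 - 1*354780 = -94760 - 354780 = -449540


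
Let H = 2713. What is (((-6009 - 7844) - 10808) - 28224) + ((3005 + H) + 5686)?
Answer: -41481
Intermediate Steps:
(((-6009 - 7844) - 10808) - 28224) + ((3005 + H) + 5686) = (((-6009 - 7844) - 10808) - 28224) + ((3005 + 2713) + 5686) = ((-13853 - 10808) - 28224) + (5718 + 5686) = (-24661 - 28224) + 11404 = -52885 + 11404 = -41481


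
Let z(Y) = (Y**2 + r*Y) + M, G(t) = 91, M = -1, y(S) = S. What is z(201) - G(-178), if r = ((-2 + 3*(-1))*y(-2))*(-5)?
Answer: 30259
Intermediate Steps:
r = -50 (r = ((-2 + 3*(-1))*(-2))*(-5) = ((-2 - 3)*(-2))*(-5) = -5*(-2)*(-5) = 10*(-5) = -50)
z(Y) = -1 + Y**2 - 50*Y (z(Y) = (Y**2 - 50*Y) - 1 = -1 + Y**2 - 50*Y)
z(201) - G(-178) = (-1 + 201**2 - 50*201) - 1*91 = (-1 + 40401 - 10050) - 91 = 30350 - 91 = 30259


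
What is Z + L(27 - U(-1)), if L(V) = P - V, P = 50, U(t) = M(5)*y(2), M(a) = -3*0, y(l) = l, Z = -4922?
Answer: -4899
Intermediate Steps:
M(a) = 0
U(t) = 0 (U(t) = 0*2 = 0)
L(V) = 50 - V
Z + L(27 - U(-1)) = -4922 + (50 - (27 - 1*0)) = -4922 + (50 - (27 + 0)) = -4922 + (50 - 1*27) = -4922 + (50 - 27) = -4922 + 23 = -4899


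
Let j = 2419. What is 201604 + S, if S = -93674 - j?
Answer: 105511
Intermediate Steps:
S = -96093 (S = -93674 - 1*2419 = -93674 - 2419 = -96093)
201604 + S = 201604 - 96093 = 105511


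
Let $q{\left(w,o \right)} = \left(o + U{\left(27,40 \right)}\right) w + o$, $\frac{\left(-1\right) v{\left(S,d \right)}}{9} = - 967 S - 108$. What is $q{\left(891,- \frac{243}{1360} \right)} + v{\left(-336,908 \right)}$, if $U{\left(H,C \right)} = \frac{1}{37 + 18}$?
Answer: $- \frac{993948921}{340} \approx -2.9234 \cdot 10^{6}$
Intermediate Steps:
$U{\left(H,C \right)} = \frac{1}{55}$
$v{\left(S,d \right)} = 972 + 8703 S$ ($v{\left(S,d \right)} = - 9 \left(- 967 S - 108\right) = - 9 \left(-108 - 967 S\right) = 972 + 8703 S$)
$q{\left(w,o \right)} = o + w \left(\frac{1}{55} + o\right)$ ($q{\left(w,o \right)} = \left(o + \frac{1}{55}\right) w + o = \left(\frac{1}{55} + o\right) w + o = w \left(\frac{1}{55} + o\right) + o = o + w \left(\frac{1}{55} + o\right)$)
$q{\left(891,- \frac{243}{1360} \right)} + v{\left(-336,908 \right)} = \left(- \frac{243}{1360} + \frac{1}{55} \cdot 891 + - \frac{243}{1360} \cdot 891\right) + \left(972 + 8703 \left(-336\right)\right) = \left(\left(-243\right) \frac{1}{1360} + \frac{81}{5} + \left(-243\right) \frac{1}{1360} \cdot 891\right) + \left(972 - 2924208\right) = \left(- \frac{243}{1360} + \frac{81}{5} - \frac{216513}{1360}\right) - 2923236 = - \frac{48681}{340} - 2923236 = - \frac{993948921}{340}$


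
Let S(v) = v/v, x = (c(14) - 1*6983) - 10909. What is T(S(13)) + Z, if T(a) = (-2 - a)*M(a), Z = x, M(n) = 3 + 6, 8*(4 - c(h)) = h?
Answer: -71667/4 ≈ -17917.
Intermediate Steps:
c(h) = 4 - h/8
x = -71559/4 (x = ((4 - 1/8*14) - 1*6983) - 10909 = ((4 - 7/4) - 6983) - 10909 = (9/4 - 6983) - 10909 = -27923/4 - 10909 = -71559/4 ≈ -17890.)
S(v) = 1
M(n) = 9
Z = -71559/4 ≈ -17890.
T(a) = -18 - 9*a (T(a) = (-2 - a)*9 = -18 - 9*a)
T(S(13)) + Z = (-18 - 9*1) - 71559/4 = (-18 - 9) - 71559/4 = -27 - 71559/4 = -71667/4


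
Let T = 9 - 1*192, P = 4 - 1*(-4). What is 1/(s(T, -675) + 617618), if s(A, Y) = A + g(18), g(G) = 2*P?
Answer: 1/617451 ≈ 1.6196e-6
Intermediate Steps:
P = 8 (P = 4 + 4 = 8)
T = -183 (T = 9 - 192 = -183)
g(G) = 16 (g(G) = 2*8 = 16)
s(A, Y) = 16 + A (s(A, Y) = A + 16 = 16 + A)
1/(s(T, -675) + 617618) = 1/((16 - 183) + 617618) = 1/(-167 + 617618) = 1/617451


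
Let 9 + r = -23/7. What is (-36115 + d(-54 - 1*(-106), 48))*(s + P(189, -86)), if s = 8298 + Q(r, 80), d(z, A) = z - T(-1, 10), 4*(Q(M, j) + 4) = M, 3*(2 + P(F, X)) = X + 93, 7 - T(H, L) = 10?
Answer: -2092880330/7 ≈ -2.9898e+8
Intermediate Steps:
T(H, L) = -3 (T(H, L) = 7 - 1*10 = 7 - 10 = -3)
r = -86/7 (r = -9 - 23/7 = -86/7 ≈ -12.286)
P(F, X) = 29 + X/3 (P(F, X) = -2 + (X + 93)/3 = -2 + (93 + X)/3 = -2 + (31 + X/3) = 29 + X/3)
Q(M, j) = -4 + M/4
d(z, A) = 3 + z (d(z, A) = z - 1*(-3) = z + 3 = 3 + z)
s = 116073/14 (s = 8298 + (-4 + (¼)*(-86/7)) = 8298 + (-4 - 43/14) = 8298 - 99/14 = 116073/14 ≈ 8290.9)
(-36115 + d(-54 - 1*(-106), 48))*(s + P(189, -86)) = (-36115 + (3 + (-54 - 1*(-106))))*(116073/14 + (29 + (⅓)*(-86))) = (-36115 + (3 + (-54 + 106)))*(116073/14 + (29 - 86/3)) = (-36115 + (3 + 52))*(116073/14 + ⅓) = (-36115 + 55)*(348233/42) = -36060*348233/42 = -2092880330/7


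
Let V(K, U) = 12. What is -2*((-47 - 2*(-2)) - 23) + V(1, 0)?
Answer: 144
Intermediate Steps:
-2*((-47 - 2*(-2)) - 23) + V(1, 0) = -2*((-47 - 2*(-2)) - 23) + 12 = -2*((-47 + 4) - 23) + 12 = -2*(-43 - 23) + 12 = -2*(-66) + 12 = 132 + 12 = 144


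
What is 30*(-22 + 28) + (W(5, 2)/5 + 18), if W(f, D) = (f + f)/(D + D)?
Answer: 397/2 ≈ 198.50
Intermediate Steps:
W(f, D) = f/D (W(f, D) = (2*f)/((2*D)) = (2*f)*(1/(2*D)) = f/D)
30*(-22 + 28) + (W(5, 2)/5 + 18) = 30*(-22 + 28) + ((5/2)/5 + 18) = 30*6 + ((5*(½))*(⅕) + 18) = 180 + ((5/2)*(⅕) + 18) = 180 + (½ + 18) = 180 + 37/2 = 397/2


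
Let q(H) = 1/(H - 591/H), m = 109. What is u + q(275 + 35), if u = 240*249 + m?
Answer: 5718028631/95509 ≈ 59869.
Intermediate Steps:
u = 59869 (u = 240*249 + 109 = 59760 + 109 = 59869)
u + q(275 + 35) = 59869 + (275 + 35)/(-591 + (275 + 35)**2) = 59869 + 310/(-591 + 310**2) = 59869 + 310/(-591 + 96100) = 59869 + 310/95509 = 5718028631/95509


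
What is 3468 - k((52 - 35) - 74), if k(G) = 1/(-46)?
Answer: 159529/46 ≈ 3468.0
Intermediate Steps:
k(G) = -1/46
3468 - k((52 - 35) - 74) = 3468 - 1*(-1/46) = 3468 + 1/46 = 159529/46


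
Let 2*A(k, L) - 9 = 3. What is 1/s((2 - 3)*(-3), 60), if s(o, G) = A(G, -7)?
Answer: 1/6 ≈ 0.16667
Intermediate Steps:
A(k, L) = 6 (A(k, L) = 9/2 + (1/2)*3 = 9/2 + 3/2 = 6)
s(o, G) = 6
1/s((2 - 3)*(-3), 60) = 1/6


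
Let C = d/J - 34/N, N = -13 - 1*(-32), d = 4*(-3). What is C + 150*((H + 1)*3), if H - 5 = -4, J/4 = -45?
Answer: 256009/285 ≈ 898.28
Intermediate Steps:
d = -12
J = -180 (J = 4*(-45) = -180)
H = 1 (H = 5 - 4 = 1)
N = 19 (N = -13 + 32 = 19)
C = -491/285 (C = -12/(-180) - 34/19 = -12*(-1/180) - 34*1/19 = 1/15 - 34/19 = -491/285 ≈ -1.7228)
C + 150*((H + 1)*3) = -491/285 + 150*((1 + 1)*3) = -491/285 + 150*(2*3) = -491/285 + 150*6 = -491/285 + 900 = 256009/285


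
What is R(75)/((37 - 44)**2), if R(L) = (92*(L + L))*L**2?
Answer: 77625000/49 ≈ 1.5842e+6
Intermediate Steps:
R(L) = 184*L**3 (R(L) = (92*(2*L))*L**2 = (184*L)*L**2 = 184*L**3)
R(75)/((37 - 44)**2) = (184*75**3)/((37 - 44)**2) = (184*421875)/((-7)**2) = 77625000/49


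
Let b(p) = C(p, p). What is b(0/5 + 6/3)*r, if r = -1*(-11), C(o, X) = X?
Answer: 22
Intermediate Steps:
r = 11
b(p) = p
b(0/5 + 6/3)*r = (0/5 + 6/3)*11 = (0*(1/5) + 6*(1/3))*11 = (0 + 2)*11 = 2*11 = 22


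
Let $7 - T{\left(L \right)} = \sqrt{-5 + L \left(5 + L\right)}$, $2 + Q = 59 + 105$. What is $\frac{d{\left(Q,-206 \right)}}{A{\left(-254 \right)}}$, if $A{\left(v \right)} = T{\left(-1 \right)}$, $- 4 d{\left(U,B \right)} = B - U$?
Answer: $\frac{322}{29} + \frac{138 i}{29} \approx 11.103 + 4.7586 i$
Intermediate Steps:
$Q = 162$ ($Q = -2 + \left(59 + 105\right) = -2 + 164 = 162$)
$d{\left(U,B \right)} = - \frac{B}{4} + \frac{U}{4}$ ($d{\left(U,B \right)} = - \frac{B - U}{4} = - \frac{B}{4} + \frac{U}{4}$)
$T{\left(L \right)} = 7 - \sqrt{-5 + L \left(5 + L\right)}$
$A{\left(v \right)} = 7 - 3 i$ ($A{\left(v \right)} = 7 - \sqrt{-5 + \left(-1\right)^{2} + 5 \left(-1\right)} = 7 - \sqrt{-5 + 1 - 5} = 7 - \sqrt{-9} = 7 - 3 i$)
$\frac{d{\left(Q,-206 \right)}}{A{\left(-254 \right)}} = \frac{\left(- \frac{1}{4}\right) \left(-206\right) + \frac{1}{4} \cdot 162}{7 - 3 i} = \left(\frac{103}{2} + \frac{81}{2}\right) \frac{7 + 3 i}{58} = 92 \frac{7 + 3 i}{58} = \frac{46 \left(7 + 3 i\right)}{29}$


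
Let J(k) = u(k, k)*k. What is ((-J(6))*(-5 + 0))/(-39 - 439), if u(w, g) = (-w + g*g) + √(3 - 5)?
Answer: -450/239 - 15*I*√2/239 ≈ -1.8828 - 0.088758*I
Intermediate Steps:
u(w, g) = g² - w + I*√2 (u(w, g) = (-w + g²) + √(-2) = (g² - w) + I*√2 = g² - w + I*√2)
J(k) = k*(k² - k + I*√2) (J(k) = (k² - k + I*√2)*k = k*(k² - k + I*√2))
((-J(6))*(-5 + 0))/(-39 - 439) = ((-6*(6² - 1*6 + I*√2))*(-5 + 0))/(-39 - 439) = (-6*(36 - 6 + I*√2)*(-5))/(-478) = (-6*(30 + I*√2)*(-5))*(-1/478) = (-(180 + 6*I*√2)*(-5))*(-1/478) = ((-180 - 6*I*√2)*(-5))*(-1/478) = (900 + 30*I*√2)*(-1/478) = -450/239 - 15*I*√2/239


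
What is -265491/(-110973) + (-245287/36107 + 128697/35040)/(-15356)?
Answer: 573162526052773617/239556756458968960 ≈ 2.3926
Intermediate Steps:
-265491/(-110973) + (-245287/36107 + 128697/35040)/(-15356) = -265491*(-1/110973) + (-245287*1/36107 + 128697*(1/35040))*(-1/15356) = 88497/36991 + (-245287/36107 + 42899/11680)*(-1/15356) = 88497/36991 - 1315997967/421729760*(-1/15356) = 88497/36991 + 1315997967/6476082194560 = 573162526052773617/239556756458968960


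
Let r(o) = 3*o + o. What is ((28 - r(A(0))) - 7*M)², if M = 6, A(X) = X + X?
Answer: 196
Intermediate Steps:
A(X) = 2*X
r(o) = 4*o
((28 - r(A(0))) - 7*M)² = ((28 - 4*2*0) - 7*6)² = ((28 - 4*0) - 42)² = ((28 - 1*0) - 42)² = ((28 + 0) - 42)² = (28 - 42)² = (-14)² = 196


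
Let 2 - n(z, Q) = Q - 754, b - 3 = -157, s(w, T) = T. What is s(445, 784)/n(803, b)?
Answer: 56/65 ≈ 0.86154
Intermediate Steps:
b = -154 (b = 3 - 157 = -154)
n(z, Q) = 756 - Q (n(z, Q) = 2 - (Q - 754) = 2 - (-754 + Q) = 2 + (754 - Q) = 756 - Q)
s(445, 784)/n(803, b) = 784/(756 - 1*(-154)) = 784/(756 + 154) = 784/910 = 784*(1/910) = 56/65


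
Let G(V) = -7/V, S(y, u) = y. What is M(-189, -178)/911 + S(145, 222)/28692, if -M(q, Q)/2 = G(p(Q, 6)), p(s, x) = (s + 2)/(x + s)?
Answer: 5771191/287522532 ≈ 0.020072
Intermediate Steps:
p(s, x) = (2 + s)/(s + x)
M(q, Q) = 14*(6 + Q)/(2 + Q) (M(q, Q) = -(-14)/((2 + Q)/(Q + 6)) = -(-14)/((2 + Q)/(6 + Q)) = -(-14)*(6 + Q)/(2 + Q) = 14*(6 + Q)/(2 + Q))
M(-189, -178)/911 + S(145, 222)/28692 = (14*(6 - 178)/(2 - 178))/911 + 145/28692 = (14*(-172)/(-176))*(1/911) + 145*(1/28692) = (14*(-1/176)*(-172))*(1/911) + 145/28692 = (301/22)*(1/911) + 145/28692 = 301/20042 + 145/28692 = 5771191/287522532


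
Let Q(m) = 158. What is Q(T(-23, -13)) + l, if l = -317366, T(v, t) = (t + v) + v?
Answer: -317208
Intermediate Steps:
T(v, t) = t + 2*v
Q(T(-23, -13)) + l = 158 - 317366 = -317208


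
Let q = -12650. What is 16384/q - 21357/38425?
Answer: -719777/388861 ≈ -1.8510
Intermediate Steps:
16384/q - 21357/38425 = 16384/(-12650) - 21357/38425 = 16384*(-1/12650) - 21357*1/38425 = -8192/6325 - 21357/38425 = -719777/388861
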